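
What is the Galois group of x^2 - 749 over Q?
Gal(K/Q) = Z/2Z (cyclic of order 2)

x^2 - 749 is irreducible over Q since 749 is not a rational square. The splitting field Q(sqrt(749)) has degree 2 over Q, and its unique nontrivial automorphism is sqrt(749) ↦ -sqrt(749). Hence Gal(Q(sqrt(749))/Q) = Z/2Z.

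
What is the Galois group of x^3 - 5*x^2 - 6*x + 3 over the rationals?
Gal(K/Q) = S_3 (symmetric group of order 6)

Compute the discriminant of x^3 + (-5)*x^2 + (-6)*x + (3): Δ = 4641. Since Δ is not a rational square, the Galois group is not contained in A_3; it must be the full S_3 (irreducibility of the cubic rules out anything smaller).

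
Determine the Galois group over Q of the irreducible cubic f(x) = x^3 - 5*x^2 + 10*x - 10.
Gal(K/Q) = S_3 (symmetric group of order 6)

Compute the discriminant of x^3 + (-5)*x^2 + (10)*x + (-10): Δ = -200. Since Δ is not a rational square, the Galois group is not contained in A_3; it must be the full S_3 (irreducibility of the cubic rules out anything smaller).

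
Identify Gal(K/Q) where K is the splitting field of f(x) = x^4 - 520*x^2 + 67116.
Gal(K/Q) = V_4 (Klein four-group, Z/2Z × Z/2Z)

f factors as (x^2 - 238)(x^2 - 282), so the splitting field is K = Q(sqrt(238), sqrt(282)). The elements 238, 282, 67116 are all non-squares in Q, so sqrt(238) and sqrt(282) generate independent quadratic extensions. Thus [K:Q] = 4 and Gal(K/Q) is generated by the two order-2 automorphisms sqrt(238) ↦ -sqrt(238) and sqrt(282) ↦ -sqrt(282), giving V_4.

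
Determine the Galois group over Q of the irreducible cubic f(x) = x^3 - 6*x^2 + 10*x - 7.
Gal(K/Q) = S_3 (symmetric group of order 6)

Compute the discriminant of x^3 + (-6)*x^2 + (10)*x + (-7): Δ = -211. Since Δ is not a rational square, the Galois group is not contained in A_3; it must be the full S_3 (irreducibility of the cubic rules out anything smaller).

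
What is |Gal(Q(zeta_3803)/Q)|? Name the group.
|Gal(Q(zeta_3803)/Q)| = phi(3803) = 3802; group ≅ (Z/3803Z)^* ≅ Z/3802Z

The n-th cyclotomic polynomial Φ_3803(x) is the minimal polynomial of zeta_3803 over Q and has degree phi(3803) = 3802. So Q(zeta_3803) is a degree-3802 Galois extension with Galois group (Z/3803Z)^*. (Z/3803Z)^* is cyclic since 3803 is an odd prime power (or 4). Hence Gal(Q(zeta_3803)/Q) ≅ Z/3802Z.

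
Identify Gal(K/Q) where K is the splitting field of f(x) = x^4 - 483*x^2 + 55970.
Gal(K/Q) = V_4 (Klein four-group, Z/2Z × Z/2Z)

f factors as (x^2 - 290)(x^2 - 193), so the splitting field is K = Q(sqrt(290), sqrt(193)). The elements 290, 193, 55970 are all non-squares in Q, so sqrt(290) and sqrt(193) generate independent quadratic extensions. Thus [K:Q] = 4 and Gal(K/Q) is generated by the two order-2 automorphisms sqrt(290) ↦ -sqrt(290) and sqrt(193) ↦ -sqrt(193), giving V_4.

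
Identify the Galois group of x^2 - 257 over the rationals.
Gal(K/Q) = Z/2Z (cyclic of order 2)

x^2 - 257 is irreducible over Q since 257 is not a rational square. The splitting field Q(sqrt(257)) has degree 2 over Q, and its unique nontrivial automorphism is sqrt(257) ↦ -sqrt(257). Hence Gal(Q(sqrt(257))/Q) = Z/2Z.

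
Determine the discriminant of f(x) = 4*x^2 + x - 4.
Δ = 65

For a quadratic a x^2 + b x + c the discriminant is Δ = b^2 - 4ac = (1)^2 - 4*(4)*(-4) = 1 - (-64) = 65.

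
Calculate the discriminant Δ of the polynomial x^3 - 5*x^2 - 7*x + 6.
Δ = 8405

For x^3 + a x^2 + b x + c the discriminant is Δ = 18 a b c - 4 a^3 c + a^2 b^2 - 4 b^3 - 27 c^2.
Plug a = -5, b = -7, c = 6:
  18*(-5)*(-7)*(6) - 4*(-5)^3*(6) + (-5)^2*(-7)^2 - 4*(-7)^3 - 27*(6)^2
  = 3780 + (3000) + 1225 + (1372) + (-972)
  = 8405.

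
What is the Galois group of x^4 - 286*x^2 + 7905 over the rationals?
Gal(K/Q) = V_4 (Klein four-group, Z/2Z × Z/2Z)

f factors as (x^2 - 31)(x^2 - 255), so the splitting field is K = Q(sqrt(31), sqrt(255)). The elements 31, 255, 7905 are all non-squares in Q, so sqrt(31) and sqrt(255) generate independent quadratic extensions. Thus [K:Q] = 4 and Gal(K/Q) is generated by the two order-2 automorphisms sqrt(31) ↦ -sqrt(31) and sqrt(255) ↦ -sqrt(255), giving V_4.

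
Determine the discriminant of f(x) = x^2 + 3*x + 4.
Δ = -7

For a quadratic a x^2 + b x + c the discriminant is Δ = b^2 - 4ac = (3)^2 - 4*(1)*(4) = 9 - (16) = -7.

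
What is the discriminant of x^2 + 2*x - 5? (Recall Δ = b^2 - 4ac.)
Δ = 24

For a quadratic a x^2 + b x + c the discriminant is Δ = b^2 - 4ac = (2)^2 - 4*(1)*(-5) = 4 - (-20) = 24.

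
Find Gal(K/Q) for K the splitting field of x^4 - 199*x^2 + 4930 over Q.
Gal(K/Q) = V_4 (Klein four-group, Z/2Z × Z/2Z)

f factors as (x^2 - 170)(x^2 - 29), so the splitting field is K = Q(sqrt(170), sqrt(29)). The elements 170, 29, 4930 are all non-squares in Q, so sqrt(170) and sqrt(29) generate independent quadratic extensions. Thus [K:Q] = 4 and Gal(K/Q) is generated by the two order-2 automorphisms sqrt(170) ↦ -sqrt(170) and sqrt(29) ↦ -sqrt(29), giving V_4.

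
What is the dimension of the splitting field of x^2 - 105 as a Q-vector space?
[K:Q] = 2

The polynomial x^2 - 105 is irreducible over Q since 105 is not a perfect square. Its splitting field is Q(sqrt(105)), which has degree 2 over Q.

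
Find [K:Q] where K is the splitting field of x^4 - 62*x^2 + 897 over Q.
[K:Q] = 4

f factors as (x^2 - 23)(x^2 - 39); the splitting field is K = Q(sqrt(23), sqrt(39)). Since 23, 39, and 897 are all non-squares in Q, the three subfields Q(sqrt(23)), Q(sqrt(39)), Q(sqrt(897)) are distinct degree-2 extensions, so [K:Q] = 4 (Klein four Galois group).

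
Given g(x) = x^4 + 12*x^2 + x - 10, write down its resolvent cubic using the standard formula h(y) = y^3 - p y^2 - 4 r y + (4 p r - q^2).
h(y) = y^3 - 12*y^2 + 40*y - 481

Identify coefficients: p = 12, q = 1, r = -10.
Plug into h(y) = y^3 - p y^2 - 4 r y + (4 p r - q^2):
  h(y) = y^3 - (12) y^2 - 4*(-10) y + (4*(12)*(-10) - (1)^2)
       = y^3 + (-12) y^2 + (40) y + (-481).
Simplifying: h(y) = y^3 - 12*y^2 + 40*y - 481.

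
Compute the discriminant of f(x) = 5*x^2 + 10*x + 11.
Δ = -120

For a quadratic a x^2 + b x + c the discriminant is Δ = b^2 - 4ac = (10)^2 - 4*(5)*(11) = 100 - (220) = -120.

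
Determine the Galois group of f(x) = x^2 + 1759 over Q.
Gal(K/Q) = Z/2Z (cyclic of order 2)

x^2 + 1759 is irreducible over Q since -1759 is not a rational square. The splitting field Q(sqrt(-1759)) has degree 2 over Q, and its unique nontrivial automorphism is sqrt(-1759) ↦ -sqrt(-1759). Hence Gal(Q(sqrt(-1759))/Q) = Z/2Z.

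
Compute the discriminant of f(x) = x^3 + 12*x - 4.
Δ = -7344

For a depressed cubic x^3 + p x + q the discriminant is Δ = -4 p^3 - 27 q^2 = -4*(12)^3 - 27*(-4)^2 = -6912 - 432 = -7344.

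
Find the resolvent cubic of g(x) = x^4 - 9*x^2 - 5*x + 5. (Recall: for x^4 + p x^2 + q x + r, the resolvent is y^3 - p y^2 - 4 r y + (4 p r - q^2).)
h(y) = y^3 + 9*y^2 - 20*y - 205

Identify coefficients: p = -9, q = -5, r = 5.
Plug into h(y) = y^3 - p y^2 - 4 r y + (4 p r - q^2):
  h(y) = y^3 - (-9) y^2 - 4*(5) y + (4*(-9)*(5) - (-5)^2)
       = y^3 + (9) y^2 + (-20) y + (-205).
Simplifying: h(y) = y^3 + 9*y^2 - 20*y - 205.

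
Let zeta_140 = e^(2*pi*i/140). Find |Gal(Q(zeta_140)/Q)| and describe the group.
|Gal(Q(zeta_140)/Q)| = phi(140) = 48; group ≅ (Z/140Z)^* ≅ Z/2Z × Z/4Z × Z/6Z

The n-th cyclotomic polynomial Φ_140(x) is the minimal polynomial of zeta_140 over Q and has degree phi(140) = 48. So Q(zeta_140) is a degree-48 Galois extension with Galois group (Z/140Z)^*. By CRT, (Z/140Z)^* ≅ (Z/4Z)^* × (Z/5Z)^* × (Z/7Z)^*. Each prime-power unit group is (Z/4Z)^* ≅ Z/2Z; (Z/5Z)^* ≅ Z/4Z; (Z/7Z)^* ≅ Z/6Z. Hence Gal(Q(zeta_140)/Q) ≅ Z/2Z × Z/4Z × Z/6Z.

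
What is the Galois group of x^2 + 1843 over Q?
Gal(K/Q) = Z/2Z (cyclic of order 2)

x^2 + 1843 is irreducible over Q since -1843 is not a rational square. The splitting field Q(sqrt(-1843)) has degree 2 over Q, and its unique nontrivial automorphism is sqrt(-1843) ↦ -sqrt(-1843). Hence Gal(Q(sqrt(-1843))/Q) = Z/2Z.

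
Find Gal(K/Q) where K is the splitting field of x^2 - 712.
Gal(K/Q) = Z/2Z (cyclic of order 2)

x^2 - 712 is irreducible over Q since 712 is not a rational square. The splitting field Q(sqrt(712)) has degree 2 over Q, and its unique nontrivial automorphism is sqrt(712) ↦ -sqrt(712). Hence Gal(Q(sqrt(712))/Q) = Z/2Z.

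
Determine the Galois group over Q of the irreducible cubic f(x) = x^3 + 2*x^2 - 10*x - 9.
Gal(K/Q) = S_3 (symmetric group of order 6)

Compute the discriminant of x^3 + (2)*x^2 + (-10)*x + (-9): Δ = 5741. Since Δ is not a rational square, the Galois group is not contained in A_3; it must be the full S_3 (irreducibility of the cubic rules out anything smaller).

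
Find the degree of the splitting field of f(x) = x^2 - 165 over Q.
[K:Q] = 2

The polynomial x^2 - 165 is irreducible over Q since 165 is not a perfect square. Its splitting field is Q(sqrt(165)), which has degree 2 over Q.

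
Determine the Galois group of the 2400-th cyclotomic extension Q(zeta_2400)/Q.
|Gal(Q(zeta_2400)/Q)| = phi(2400) = 640; group ≅ (Z/2400Z)^* ≅ Z/2Z × Z/2Z × Z/8Z × Z/20Z

The n-th cyclotomic polynomial Φ_2400(x) is the minimal polynomial of zeta_2400 over Q and has degree phi(2400) = 640. So Q(zeta_2400) is a degree-640 Galois extension with Galois group (Z/2400Z)^*. By CRT, (Z/2400Z)^* ≅ (Z/32Z)^* × (Z/3Z)^* × (Z/25Z)^*. Each prime-power unit group is (Z/32Z)^* ≅ Z/2Z × Z/8Z; (Z/3Z)^* ≅ Z/2Z; (Z/25Z)^* ≅ Z/20Z. Hence Gal(Q(zeta_2400)/Q) ≅ Z/2Z × Z/2Z × Z/8Z × Z/20Z.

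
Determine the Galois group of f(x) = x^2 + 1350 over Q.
Gal(K/Q) = Z/2Z (cyclic of order 2)

x^2 + 1350 is irreducible over Q since -1350 is not a rational square. The splitting field Q(sqrt(-1350)) has degree 2 over Q, and its unique nontrivial automorphism is sqrt(-1350) ↦ -sqrt(-1350). Hence Gal(Q(sqrt(-1350))/Q) = Z/2Z.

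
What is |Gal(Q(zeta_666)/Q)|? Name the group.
|Gal(Q(zeta_666)/Q)| = phi(666) = 216; group ≅ (Z/666Z)^* ≅ Z/6Z × Z/36Z

The n-th cyclotomic polynomial Φ_666(x) is the minimal polynomial of zeta_666 over Q and has degree phi(666) = 216. So Q(zeta_666) is a degree-216 Galois extension with Galois group (Z/666Z)^*. By CRT, (Z/666Z)^* ≅ (Z/2Z)^* × (Z/9Z)^* × (Z/37Z)^*. Each prime-power unit group is (Z/2Z)^* ≅ trivial group (order 1); (Z/9Z)^* ≅ Z/6Z; (Z/37Z)^* ≅ Z/36Z. Hence Gal(Q(zeta_666)/Q) ≅ Z/6Z × Z/36Z.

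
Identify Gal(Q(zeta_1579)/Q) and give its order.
|Gal(Q(zeta_1579)/Q)| = phi(1579) = 1578; group ≅ (Z/1579Z)^* ≅ Z/1578Z

The n-th cyclotomic polynomial Φ_1579(x) is the minimal polynomial of zeta_1579 over Q and has degree phi(1579) = 1578. So Q(zeta_1579) is a degree-1578 Galois extension with Galois group (Z/1579Z)^*. (Z/1579Z)^* is cyclic since 1579 is an odd prime power (or 4). Hence Gal(Q(zeta_1579)/Q) ≅ Z/1578Z.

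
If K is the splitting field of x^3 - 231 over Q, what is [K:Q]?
[K:Q] = 6

x^3 - 231 has one real root r = 231^(1/3) and two complex roots r*zeta_3, r*zeta_3^2 where zeta_3 = e^(2*pi*i/3). The splitting field is Q(r, zeta_3). [Q(r):Q] = 3 and [Q(zeta_3):Q] = 2 with gcd = 1, so [Q(r, zeta_3):Q] = 3 * 2 = 6.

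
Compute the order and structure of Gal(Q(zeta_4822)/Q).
|Gal(Q(zeta_4822)/Q)| = phi(4822) = 2410; group ≅ (Z/4822Z)^* ≅ Z/2410Z

The n-th cyclotomic polynomial Φ_4822(x) is the minimal polynomial of zeta_4822 over Q and has degree phi(4822) = 2410. So Q(zeta_4822) is a degree-2410 Galois extension with Galois group (Z/4822Z)^*. By CRT, (Z/4822Z)^* ≅ (Z/2Z)^* × (Z/2411Z)^*. Each prime-power unit group is (Z/2Z)^* ≅ trivial group (order 1); (Z/2411Z)^* ≅ Z/2410Z. Hence Gal(Q(zeta_4822)/Q) ≅ Z/2410Z.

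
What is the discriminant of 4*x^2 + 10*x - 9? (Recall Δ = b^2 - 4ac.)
Δ = 244

For a quadratic a x^2 + b x + c the discriminant is Δ = b^2 - 4ac = (10)^2 - 4*(4)*(-9) = 100 - (-144) = 244.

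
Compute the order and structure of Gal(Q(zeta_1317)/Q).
|Gal(Q(zeta_1317)/Q)| = phi(1317) = 876; group ≅ (Z/1317Z)^* ≅ Z/2Z × Z/438Z

The n-th cyclotomic polynomial Φ_1317(x) is the minimal polynomial of zeta_1317 over Q and has degree phi(1317) = 876. So Q(zeta_1317) is a degree-876 Galois extension with Galois group (Z/1317Z)^*. By CRT, (Z/1317Z)^* ≅ (Z/3Z)^* × (Z/439Z)^*. Each prime-power unit group is (Z/3Z)^* ≅ Z/2Z; (Z/439Z)^* ≅ Z/438Z. Hence Gal(Q(zeta_1317)/Q) ≅ Z/2Z × Z/438Z.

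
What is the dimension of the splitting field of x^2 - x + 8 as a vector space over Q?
[K:Q] = 2

The discriminant of x^2 + (-1)*x + (8) is b^2 - 4c = 1 - (32) = -31. Since -31 is not a perfect square in Q, the polynomial is irreducible over Q. Its two roots generate a degree-2 extension, so [K:Q] = 2.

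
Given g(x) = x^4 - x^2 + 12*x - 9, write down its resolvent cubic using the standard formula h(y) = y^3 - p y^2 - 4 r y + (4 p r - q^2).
h(y) = y^3 + y^2 + 36*y - 108

Identify coefficients: p = -1, q = 12, r = -9.
Plug into h(y) = y^3 - p y^2 - 4 r y + (4 p r - q^2):
  h(y) = y^3 - (-1) y^2 - 4*(-9) y + (4*(-1)*(-9) - (12)^2)
       = y^3 + (1) y^2 + (36) y + (-108).
Simplifying: h(y) = y^3 + y^2 + 36*y - 108.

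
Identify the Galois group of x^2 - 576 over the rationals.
Gal(K/Q) = trivial group (order 1)

x^2 - 576 factors as (x - 24)(x + 24) over Q, so its splitting field is Q itself and the Galois group is trivial.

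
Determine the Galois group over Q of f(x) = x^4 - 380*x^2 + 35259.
Gal(K/Q) = V_4 (Klein four-group, Z/2Z × Z/2Z)

f factors as (x^2 - 219)(x^2 - 161), so the splitting field is K = Q(sqrt(219), sqrt(161)). The elements 219, 161, 35259 are all non-squares in Q, so sqrt(219) and sqrt(161) generate independent quadratic extensions. Thus [K:Q] = 4 and Gal(K/Q) is generated by the two order-2 automorphisms sqrt(219) ↦ -sqrt(219) and sqrt(161) ↦ -sqrt(161), giving V_4.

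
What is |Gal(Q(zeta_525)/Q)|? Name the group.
|Gal(Q(zeta_525)/Q)| = phi(525) = 240; group ≅ (Z/525Z)^* ≅ Z/2Z × Z/6Z × Z/20Z

The n-th cyclotomic polynomial Φ_525(x) is the minimal polynomial of zeta_525 over Q and has degree phi(525) = 240. So Q(zeta_525) is a degree-240 Galois extension with Galois group (Z/525Z)^*. By CRT, (Z/525Z)^* ≅ (Z/3Z)^* × (Z/25Z)^* × (Z/7Z)^*. Each prime-power unit group is (Z/3Z)^* ≅ Z/2Z; (Z/25Z)^* ≅ Z/20Z; (Z/7Z)^* ≅ Z/6Z. Hence Gal(Q(zeta_525)/Q) ≅ Z/2Z × Z/6Z × Z/20Z.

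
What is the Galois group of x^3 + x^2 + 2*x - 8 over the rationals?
Gal(K/Q) = S_3 (symmetric group of order 6)

Compute the discriminant of x^3 + (1)*x^2 + (2)*x + (-8): Δ = -2012. Since Δ is not a rational square, the Galois group is not contained in A_3; it must be the full S_3 (irreducibility of the cubic rules out anything smaller).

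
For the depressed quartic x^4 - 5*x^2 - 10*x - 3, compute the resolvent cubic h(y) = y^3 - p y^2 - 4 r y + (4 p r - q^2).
h(y) = y^3 + 5*y^2 + 12*y - 40

Identify coefficients: p = -5, q = -10, r = -3.
Plug into h(y) = y^3 - p y^2 - 4 r y + (4 p r - q^2):
  h(y) = y^3 - (-5) y^2 - 4*(-3) y + (4*(-5)*(-3) - (-10)^2)
       = y^3 + (5) y^2 + (12) y + (-40).
Simplifying: h(y) = y^3 + 5*y^2 + 12*y - 40.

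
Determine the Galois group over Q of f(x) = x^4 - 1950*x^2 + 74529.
Gal(K/Q) = Z/2Z (cyclic of order 2)

f factors as (x^2 - 39)(x^2 - 1911), so the splitting field is K = Q(sqrt(39), sqrt(1911)). The squarefree part of 39 is 39 and the squarefree part of 1911 is also 39, so sqrt(39) and sqrt(1911) are both rational multiples of sqrt(39). Hence Q(sqrt(39)) = Q(sqrt(1911)) = Q(sqrt(39)), and the splitting field collapses to a single degree-2 extension with Galois group Z/2Z.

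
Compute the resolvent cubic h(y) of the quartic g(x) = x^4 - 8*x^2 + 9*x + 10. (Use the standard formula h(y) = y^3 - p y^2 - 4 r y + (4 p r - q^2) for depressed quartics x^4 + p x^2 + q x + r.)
h(y) = y^3 + 8*y^2 - 40*y - 401

Identify coefficients: p = -8, q = 9, r = 10.
Plug into h(y) = y^3 - p y^2 - 4 r y + (4 p r - q^2):
  h(y) = y^3 - (-8) y^2 - 4*(10) y + (4*(-8)*(10) - (9)^2)
       = y^3 + (8) y^2 + (-40) y + (-401).
Simplifying: h(y) = y^3 + 8*y^2 - 40*y - 401.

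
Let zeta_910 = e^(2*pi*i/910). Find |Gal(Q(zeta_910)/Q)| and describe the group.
|Gal(Q(zeta_910)/Q)| = phi(910) = 288; group ≅ (Z/910Z)^* ≅ Z/4Z × Z/6Z × Z/12Z

The n-th cyclotomic polynomial Φ_910(x) is the minimal polynomial of zeta_910 over Q and has degree phi(910) = 288. So Q(zeta_910) is a degree-288 Galois extension with Galois group (Z/910Z)^*. By CRT, (Z/910Z)^* ≅ (Z/2Z)^* × (Z/5Z)^* × (Z/7Z)^* × (Z/13Z)^*. Each prime-power unit group is (Z/2Z)^* ≅ trivial group (order 1); (Z/5Z)^* ≅ Z/4Z; (Z/7Z)^* ≅ Z/6Z; (Z/13Z)^* ≅ Z/12Z. Hence Gal(Q(zeta_910)/Q) ≅ Z/4Z × Z/6Z × Z/12Z.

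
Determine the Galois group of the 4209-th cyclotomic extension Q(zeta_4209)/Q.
|Gal(Q(zeta_4209)/Q)| = phi(4209) = 2640; group ≅ (Z/4209Z)^* ≅ Z/2Z × Z/22Z × Z/60Z

The n-th cyclotomic polynomial Φ_4209(x) is the minimal polynomial of zeta_4209 over Q and has degree phi(4209) = 2640. So Q(zeta_4209) is a degree-2640 Galois extension with Galois group (Z/4209Z)^*. By CRT, (Z/4209Z)^* ≅ (Z/3Z)^* × (Z/23Z)^* × (Z/61Z)^*. Each prime-power unit group is (Z/3Z)^* ≅ Z/2Z; (Z/23Z)^* ≅ Z/22Z; (Z/61Z)^* ≅ Z/60Z. Hence Gal(Q(zeta_4209)/Q) ≅ Z/2Z × Z/22Z × Z/60Z.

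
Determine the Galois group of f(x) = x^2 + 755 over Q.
Gal(K/Q) = Z/2Z (cyclic of order 2)

x^2 + 755 is irreducible over Q since -755 is not a rational square. The splitting field Q(sqrt(-755)) has degree 2 over Q, and its unique nontrivial automorphism is sqrt(-755) ↦ -sqrt(-755). Hence Gal(Q(sqrt(-755))/Q) = Z/2Z.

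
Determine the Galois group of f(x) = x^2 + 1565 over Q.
Gal(K/Q) = Z/2Z (cyclic of order 2)

x^2 + 1565 is irreducible over Q since -1565 is not a rational square. The splitting field Q(sqrt(-1565)) has degree 2 over Q, and its unique nontrivial automorphism is sqrt(-1565) ↦ -sqrt(-1565). Hence Gal(Q(sqrt(-1565))/Q) = Z/2Z.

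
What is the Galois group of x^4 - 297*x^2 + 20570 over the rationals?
Gal(K/Q) = V_4 (Klein four-group, Z/2Z × Z/2Z)

f factors as (x^2 - 110)(x^2 - 187), so the splitting field is K = Q(sqrt(110), sqrt(187)). The elements 110, 187, 20570 are all non-squares in Q, so sqrt(110) and sqrt(187) generate independent quadratic extensions. Thus [K:Q] = 4 and Gal(K/Q) is generated by the two order-2 automorphisms sqrt(110) ↦ -sqrt(110) and sqrt(187) ↦ -sqrt(187), giving V_4.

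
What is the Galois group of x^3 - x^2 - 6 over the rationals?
Gal(K/Q) = S_3 (symmetric group of order 6)

Compute the discriminant of x^3 + (-1)*x^2 + (0)*x + (-6): Δ = -996. Since Δ is not a rational square, the Galois group is not contained in A_3; it must be the full S_3 (irreducibility of the cubic rules out anything smaller).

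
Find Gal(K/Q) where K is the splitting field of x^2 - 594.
Gal(K/Q) = Z/2Z (cyclic of order 2)

x^2 - 594 is irreducible over Q since 594 is not a rational square. The splitting field Q(sqrt(594)) has degree 2 over Q, and its unique nontrivial automorphism is sqrt(594) ↦ -sqrt(594). Hence Gal(Q(sqrt(594))/Q) = Z/2Z.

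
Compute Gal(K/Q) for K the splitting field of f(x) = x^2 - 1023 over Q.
Gal(K/Q) = Z/2Z (cyclic of order 2)

x^2 - 1023 is irreducible over Q since 1023 is not a rational square. The splitting field Q(sqrt(1023)) has degree 2 over Q, and its unique nontrivial automorphism is sqrt(1023) ↦ -sqrt(1023). Hence Gal(Q(sqrt(1023))/Q) = Z/2Z.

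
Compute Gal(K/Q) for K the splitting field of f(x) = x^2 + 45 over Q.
Gal(K/Q) = Z/2Z (cyclic of order 2)

x^2 + 45 is irreducible over Q since -45 is not a rational square. The splitting field Q(sqrt(-45)) has degree 2 over Q, and its unique nontrivial automorphism is sqrt(-45) ↦ -sqrt(-45). Hence Gal(Q(sqrt(-45))/Q) = Z/2Z.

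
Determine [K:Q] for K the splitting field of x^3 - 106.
[K:Q] = 6

x^3 - 106 has one real root r = 106^(1/3) and two complex roots r*zeta_3, r*zeta_3^2 where zeta_3 = e^(2*pi*i/3). The splitting field is Q(r, zeta_3). [Q(r):Q] = 3 and [Q(zeta_3):Q] = 2 with gcd = 1, so [Q(r, zeta_3):Q] = 3 * 2 = 6.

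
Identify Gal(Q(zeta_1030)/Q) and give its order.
|Gal(Q(zeta_1030)/Q)| = phi(1030) = 408; group ≅ (Z/1030Z)^* ≅ Z/4Z × Z/102Z

The n-th cyclotomic polynomial Φ_1030(x) is the minimal polynomial of zeta_1030 over Q and has degree phi(1030) = 408. So Q(zeta_1030) is a degree-408 Galois extension with Galois group (Z/1030Z)^*. By CRT, (Z/1030Z)^* ≅ (Z/2Z)^* × (Z/5Z)^* × (Z/103Z)^*. Each prime-power unit group is (Z/2Z)^* ≅ trivial group (order 1); (Z/5Z)^* ≅ Z/4Z; (Z/103Z)^* ≅ Z/102Z. Hence Gal(Q(zeta_1030)/Q) ≅ Z/4Z × Z/102Z.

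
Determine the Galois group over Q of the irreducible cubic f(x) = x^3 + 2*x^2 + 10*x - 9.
Gal(K/Q) = S_3 (symmetric group of order 6)

Compute the discriminant of x^3 + (2)*x^2 + (10)*x + (-9): Δ = -8739. Since Δ is not a rational square, the Galois group is not contained in A_3; it must be the full S_3 (irreducibility of the cubic rules out anything smaller).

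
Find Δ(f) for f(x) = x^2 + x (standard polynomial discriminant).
Δ = 1

For a quadratic a x^2 + b x + c the discriminant is Δ = b^2 - 4ac = (1)^2 - 4*(1)*(0) = 1 - (0) = 1.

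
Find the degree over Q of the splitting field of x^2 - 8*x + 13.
[K:Q] = 2

The discriminant of x^2 + (-8)*x + (13) is b^2 - 4c = 64 - (52) = 12. Since 12 is not a perfect square in Q, the polynomial is irreducible over Q. Its two roots generate a degree-2 extension, so [K:Q] = 2.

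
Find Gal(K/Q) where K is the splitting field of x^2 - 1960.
Gal(K/Q) = Z/2Z (cyclic of order 2)

x^2 - 1960 is irreducible over Q since 1960 is not a rational square. The splitting field Q(sqrt(1960)) has degree 2 over Q, and its unique nontrivial automorphism is sqrt(1960) ↦ -sqrt(1960). Hence Gal(Q(sqrt(1960))/Q) = Z/2Z.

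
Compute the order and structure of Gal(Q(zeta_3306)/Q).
|Gal(Q(zeta_3306)/Q)| = phi(3306) = 1008; group ≅ (Z/3306Z)^* ≅ Z/2Z × Z/18Z × Z/28Z

The n-th cyclotomic polynomial Φ_3306(x) is the minimal polynomial of zeta_3306 over Q and has degree phi(3306) = 1008. So Q(zeta_3306) is a degree-1008 Galois extension with Galois group (Z/3306Z)^*. By CRT, (Z/3306Z)^* ≅ (Z/2Z)^* × (Z/3Z)^* × (Z/19Z)^* × (Z/29Z)^*. Each prime-power unit group is (Z/2Z)^* ≅ trivial group (order 1); (Z/3Z)^* ≅ Z/2Z; (Z/19Z)^* ≅ Z/18Z; (Z/29Z)^* ≅ Z/28Z. Hence Gal(Q(zeta_3306)/Q) ≅ Z/2Z × Z/18Z × Z/28Z.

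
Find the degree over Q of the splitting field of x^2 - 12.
[K:Q] = 2

The discriminant of x^2 + (0)*x + (-12) is b^2 - 4c = 0 - (-48) = 48. Since 48 is not a perfect square in Q, the polynomial is irreducible over Q. Its two roots generate a degree-2 extension, so [K:Q] = 2.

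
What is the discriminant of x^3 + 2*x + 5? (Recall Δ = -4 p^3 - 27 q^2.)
Δ = -707

For a depressed cubic x^3 + p x + q the discriminant is Δ = -4 p^3 - 27 q^2 = -4*(2)^3 - 27*(5)^2 = -32 - 675 = -707.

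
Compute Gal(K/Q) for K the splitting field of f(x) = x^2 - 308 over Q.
Gal(K/Q) = Z/2Z (cyclic of order 2)

x^2 - 308 is irreducible over Q since 308 is not a rational square. The splitting field Q(sqrt(308)) has degree 2 over Q, and its unique nontrivial automorphism is sqrt(308) ↦ -sqrt(308). Hence Gal(Q(sqrt(308))/Q) = Z/2Z.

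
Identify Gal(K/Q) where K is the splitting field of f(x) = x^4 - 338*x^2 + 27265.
Gal(K/Q) = V_4 (Klein four-group, Z/2Z × Z/2Z)

f factors as (x^2 - 205)(x^2 - 133), so the splitting field is K = Q(sqrt(205), sqrt(133)). The elements 205, 133, 27265 are all non-squares in Q, so sqrt(205) and sqrt(133) generate independent quadratic extensions. Thus [K:Q] = 4 and Gal(K/Q) is generated by the two order-2 automorphisms sqrt(205) ↦ -sqrt(205) and sqrt(133) ↦ -sqrt(133), giving V_4.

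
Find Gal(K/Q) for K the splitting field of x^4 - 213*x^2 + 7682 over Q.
Gal(K/Q) = V_4 (Klein four-group, Z/2Z × Z/2Z)

f factors as (x^2 - 46)(x^2 - 167), so the splitting field is K = Q(sqrt(46), sqrt(167)). The elements 46, 167, 7682 are all non-squares in Q, so sqrt(46) and sqrt(167) generate independent quadratic extensions. Thus [K:Q] = 4 and Gal(K/Q) is generated by the two order-2 automorphisms sqrt(46) ↦ -sqrt(46) and sqrt(167) ↦ -sqrt(167), giving V_4.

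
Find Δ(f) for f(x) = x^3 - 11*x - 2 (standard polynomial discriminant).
Δ = 5216

For a depressed cubic x^3 + p x + q the discriminant is Δ = -4 p^3 - 27 q^2 = -4*(-11)^3 - 27*(-2)^2 = 5324 - 108 = 5216.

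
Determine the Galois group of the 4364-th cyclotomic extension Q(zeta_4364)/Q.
|Gal(Q(zeta_4364)/Q)| = phi(4364) = 2180; group ≅ (Z/4364Z)^* ≅ Z/2Z × Z/1090Z

The n-th cyclotomic polynomial Φ_4364(x) is the minimal polynomial of zeta_4364 over Q and has degree phi(4364) = 2180. So Q(zeta_4364) is a degree-2180 Galois extension with Galois group (Z/4364Z)^*. By CRT, (Z/4364Z)^* ≅ (Z/4Z)^* × (Z/1091Z)^*. Each prime-power unit group is (Z/4Z)^* ≅ Z/2Z; (Z/1091Z)^* ≅ Z/1090Z. Hence Gal(Q(zeta_4364)/Q) ≅ Z/2Z × Z/1090Z.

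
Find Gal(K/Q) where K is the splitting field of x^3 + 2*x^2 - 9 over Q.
Gal(K/Q) = S_3 (symmetric group of order 6)

Compute the discriminant of x^3 + (2)*x^2 + (0)*x + (-9): Δ = -1899. Since Δ is not a rational square, the Galois group is not contained in A_3; it must be the full S_3 (irreducibility of the cubic rules out anything smaller).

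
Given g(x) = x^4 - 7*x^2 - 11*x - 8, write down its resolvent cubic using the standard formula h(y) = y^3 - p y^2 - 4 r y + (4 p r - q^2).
h(y) = y^3 + 7*y^2 + 32*y + 103

Identify coefficients: p = -7, q = -11, r = -8.
Plug into h(y) = y^3 - p y^2 - 4 r y + (4 p r - q^2):
  h(y) = y^3 - (-7) y^2 - 4*(-8) y + (4*(-7)*(-8) - (-11)^2)
       = y^3 + (7) y^2 + (32) y + (103).
Simplifying: h(y) = y^3 + 7*y^2 + 32*y + 103.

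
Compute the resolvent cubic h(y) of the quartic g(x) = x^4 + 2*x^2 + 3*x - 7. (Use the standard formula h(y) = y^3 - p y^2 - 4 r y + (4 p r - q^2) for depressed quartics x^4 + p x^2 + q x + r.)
h(y) = y^3 - 2*y^2 + 28*y - 65

Identify coefficients: p = 2, q = 3, r = -7.
Plug into h(y) = y^3 - p y^2 - 4 r y + (4 p r - q^2):
  h(y) = y^3 - (2) y^2 - 4*(-7) y + (4*(2)*(-7) - (3)^2)
       = y^3 + (-2) y^2 + (28) y + (-65).
Simplifying: h(y) = y^3 - 2*y^2 + 28*y - 65.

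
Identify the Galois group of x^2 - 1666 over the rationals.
Gal(K/Q) = Z/2Z (cyclic of order 2)

x^2 - 1666 is irreducible over Q since 1666 is not a rational square. The splitting field Q(sqrt(1666)) has degree 2 over Q, and its unique nontrivial automorphism is sqrt(1666) ↦ -sqrt(1666). Hence Gal(Q(sqrt(1666))/Q) = Z/2Z.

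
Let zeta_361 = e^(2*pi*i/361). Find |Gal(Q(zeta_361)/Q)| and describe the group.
|Gal(Q(zeta_361)/Q)| = phi(361) = 342; group ≅ (Z/361Z)^* ≅ Z/342Z

The n-th cyclotomic polynomial Φ_361(x) is the minimal polynomial of zeta_361 over Q and has degree phi(361) = 342. So Q(zeta_361) is a degree-342 Galois extension with Galois group (Z/361Z)^*. (Z/361Z)^* is cyclic since 361 is an odd prime power (or 4). Hence Gal(Q(zeta_361)/Q) ≅ Z/342Z.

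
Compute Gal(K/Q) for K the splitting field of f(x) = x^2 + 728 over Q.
Gal(K/Q) = Z/2Z (cyclic of order 2)

x^2 + 728 is irreducible over Q since -728 is not a rational square. The splitting field Q(sqrt(-728)) has degree 2 over Q, and its unique nontrivial automorphism is sqrt(-728) ↦ -sqrt(-728). Hence Gal(Q(sqrt(-728))/Q) = Z/2Z.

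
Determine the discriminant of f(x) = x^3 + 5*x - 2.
Δ = -608

For x^3 + a x^2 + b x + c the discriminant is Δ = 18 a b c - 4 a^3 c + a^2 b^2 - 4 b^3 - 27 c^2.
Plug a = 0, b = 5, c = -2:
  18*(0)*(5)*(-2) - 4*(0)^3*(-2) + (0)^2*(5)^2 - 4*(5)^3 - 27*(-2)^2
  = 0 + (0) + 0 + (-500) + (-108)
  = -608.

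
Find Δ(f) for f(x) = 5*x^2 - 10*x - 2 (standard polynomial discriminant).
Δ = 140

For a quadratic a x^2 + b x + c the discriminant is Δ = b^2 - 4ac = (-10)^2 - 4*(5)*(-2) = 100 - (-40) = 140.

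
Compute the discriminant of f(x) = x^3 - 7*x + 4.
Δ = 940

For a depressed cubic x^3 + p x + q the discriminant is Δ = -4 p^3 - 27 q^2 = -4*(-7)^3 - 27*(4)^2 = 1372 - 432 = 940.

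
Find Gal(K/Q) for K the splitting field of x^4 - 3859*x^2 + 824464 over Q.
Gal(K/Q) = Z/2Z (cyclic of order 2)

f factors as (x^2 - 227)(x^2 - 3632), so the splitting field is K = Q(sqrt(227), sqrt(3632)). The squarefree part of 227 is 227 and the squarefree part of 3632 is also 227, so sqrt(227) and sqrt(3632) are both rational multiples of sqrt(227). Hence Q(sqrt(227)) = Q(sqrt(3632)) = Q(sqrt(227)), and the splitting field collapses to a single degree-2 extension with Galois group Z/2Z.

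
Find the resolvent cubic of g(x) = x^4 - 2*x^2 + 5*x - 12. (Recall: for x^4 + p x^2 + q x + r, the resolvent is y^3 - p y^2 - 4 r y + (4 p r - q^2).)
h(y) = y^3 + 2*y^2 + 48*y + 71

Identify coefficients: p = -2, q = 5, r = -12.
Plug into h(y) = y^3 - p y^2 - 4 r y + (4 p r - q^2):
  h(y) = y^3 - (-2) y^2 - 4*(-12) y + (4*(-2)*(-12) - (5)^2)
       = y^3 + (2) y^2 + (48) y + (71).
Simplifying: h(y) = y^3 + 2*y^2 + 48*y + 71.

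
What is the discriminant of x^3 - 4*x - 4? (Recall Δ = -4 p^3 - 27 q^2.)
Δ = -176

For a depressed cubic x^3 + p x + q the discriminant is Δ = -4 p^3 - 27 q^2 = -4*(-4)^3 - 27*(-4)^2 = 256 - 432 = -176.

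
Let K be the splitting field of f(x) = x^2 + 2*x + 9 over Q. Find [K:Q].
[K:Q] = 2

The discriminant of x^2 + (2)*x + (9) is b^2 - 4c = 4 - (36) = -32. Since -32 is not a perfect square in Q, the polynomial is irreducible over Q. Its two roots generate a degree-2 extension, so [K:Q] = 2.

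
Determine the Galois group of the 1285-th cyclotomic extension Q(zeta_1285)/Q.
|Gal(Q(zeta_1285)/Q)| = phi(1285) = 1024; group ≅ (Z/1285Z)^* ≅ Z/4Z × Z/256Z

The n-th cyclotomic polynomial Φ_1285(x) is the minimal polynomial of zeta_1285 over Q and has degree phi(1285) = 1024. So Q(zeta_1285) is a degree-1024 Galois extension with Galois group (Z/1285Z)^*. By CRT, (Z/1285Z)^* ≅ (Z/5Z)^* × (Z/257Z)^*. Each prime-power unit group is (Z/5Z)^* ≅ Z/4Z; (Z/257Z)^* ≅ Z/256Z. Hence Gal(Q(zeta_1285)/Q) ≅ Z/4Z × Z/256Z.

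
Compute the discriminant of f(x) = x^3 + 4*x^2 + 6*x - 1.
Δ = -491

For x^3 + a x^2 + b x + c the discriminant is Δ = 18 a b c - 4 a^3 c + a^2 b^2 - 4 b^3 - 27 c^2.
Plug a = 4, b = 6, c = -1:
  18*(4)*(6)*(-1) - 4*(4)^3*(-1) + (4)^2*(6)^2 - 4*(6)^3 - 27*(-1)^2
  = -432 + (256) + 576 + (-864) + (-27)
  = -491.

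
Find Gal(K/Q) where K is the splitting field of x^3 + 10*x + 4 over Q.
Gal(K/Q) = S_3 (symmetric group of order 6)

Compute the discriminant of x^3 + (0)*x^2 + (10)*x + (4): Δ = -4432. Since Δ is not a rational square, the Galois group is not contained in A_3; it must be the full S_3 (irreducibility of the cubic rules out anything smaller).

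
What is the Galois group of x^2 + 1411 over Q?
Gal(K/Q) = Z/2Z (cyclic of order 2)

x^2 + 1411 is irreducible over Q since -1411 is not a rational square. The splitting field Q(sqrt(-1411)) has degree 2 over Q, and its unique nontrivial automorphism is sqrt(-1411) ↦ -sqrt(-1411). Hence Gal(Q(sqrt(-1411))/Q) = Z/2Z.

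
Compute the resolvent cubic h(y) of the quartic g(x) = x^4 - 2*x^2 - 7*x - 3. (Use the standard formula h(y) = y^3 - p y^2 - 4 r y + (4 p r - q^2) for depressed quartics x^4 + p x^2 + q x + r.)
h(y) = y^3 + 2*y^2 + 12*y - 25

Identify coefficients: p = -2, q = -7, r = -3.
Plug into h(y) = y^3 - p y^2 - 4 r y + (4 p r - q^2):
  h(y) = y^3 - (-2) y^2 - 4*(-3) y + (4*(-2)*(-3) - (-7)^2)
       = y^3 + (2) y^2 + (12) y + (-25).
Simplifying: h(y) = y^3 + 2*y^2 + 12*y - 25.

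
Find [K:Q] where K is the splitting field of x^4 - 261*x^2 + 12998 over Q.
[K:Q] = 4

f factors as (x^2 - 67)(x^2 - 194); the splitting field is K = Q(sqrt(67), sqrt(194)). Since 67, 194, and 12998 are all non-squares in Q, the three subfields Q(sqrt(67)), Q(sqrt(194)), Q(sqrt(12998)) are distinct degree-2 extensions, so [K:Q] = 4 (Klein four Galois group).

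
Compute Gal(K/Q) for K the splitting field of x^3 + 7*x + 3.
Gal(K/Q) = S_3 (symmetric group of order 6)

Compute the discriminant of x^3 + (0)*x^2 + (7)*x + (3): Δ = -1615. Since Δ is not a rational square, the Galois group is not contained in A_3; it must be the full S_3 (irreducibility of the cubic rules out anything smaller).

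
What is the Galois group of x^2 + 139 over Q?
Gal(K/Q) = Z/2Z (cyclic of order 2)

x^2 + 139 is irreducible over Q since -139 is not a rational square. The splitting field Q(sqrt(-139)) has degree 2 over Q, and its unique nontrivial automorphism is sqrt(-139) ↦ -sqrt(-139). Hence Gal(Q(sqrt(-139))/Q) = Z/2Z.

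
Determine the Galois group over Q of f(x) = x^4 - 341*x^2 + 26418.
Gal(K/Q) = V_4 (Klein four-group, Z/2Z × Z/2Z)

f factors as (x^2 - 222)(x^2 - 119), so the splitting field is K = Q(sqrt(222), sqrt(119)). The elements 222, 119, 26418 are all non-squares in Q, so sqrt(222) and sqrt(119) generate independent quadratic extensions. Thus [K:Q] = 4 and Gal(K/Q) is generated by the two order-2 automorphisms sqrt(222) ↦ -sqrt(222) and sqrt(119) ↦ -sqrt(119), giving V_4.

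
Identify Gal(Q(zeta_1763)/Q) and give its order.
|Gal(Q(zeta_1763)/Q)| = phi(1763) = 1680; group ≅ (Z/1763Z)^* ≅ Z/40Z × Z/42Z

The n-th cyclotomic polynomial Φ_1763(x) is the minimal polynomial of zeta_1763 over Q and has degree phi(1763) = 1680. So Q(zeta_1763) is a degree-1680 Galois extension with Galois group (Z/1763Z)^*. By CRT, (Z/1763Z)^* ≅ (Z/41Z)^* × (Z/43Z)^*. Each prime-power unit group is (Z/41Z)^* ≅ Z/40Z; (Z/43Z)^* ≅ Z/42Z. Hence Gal(Q(zeta_1763)/Q) ≅ Z/40Z × Z/42Z.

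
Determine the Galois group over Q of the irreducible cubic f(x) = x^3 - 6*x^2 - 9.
Gal(K/Q) = S_3 (symmetric group of order 6)

Compute the discriminant of x^3 + (-6)*x^2 + (0)*x + (-9): Δ = -9963. Since Δ is not a rational square, the Galois group is not contained in A_3; it must be the full S_3 (irreducibility of the cubic rules out anything smaller).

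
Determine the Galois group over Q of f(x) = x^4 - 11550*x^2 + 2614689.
Gal(K/Q) = Z/2Z (cyclic of order 2)

f factors as (x^2 - 231)(x^2 - 11319), so the splitting field is K = Q(sqrt(231), sqrt(11319)). The squarefree part of 231 is 231 and the squarefree part of 11319 is also 231, so sqrt(231) and sqrt(11319) are both rational multiples of sqrt(231). Hence Q(sqrt(231)) = Q(sqrt(11319)) = Q(sqrt(231)), and the splitting field collapses to a single degree-2 extension with Galois group Z/2Z.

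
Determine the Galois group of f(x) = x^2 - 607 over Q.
Gal(K/Q) = Z/2Z (cyclic of order 2)

x^2 - 607 is irreducible over Q since 607 is not a rational square. The splitting field Q(sqrt(607)) has degree 2 over Q, and its unique nontrivial automorphism is sqrt(607) ↦ -sqrt(607). Hence Gal(Q(sqrt(607))/Q) = Z/2Z.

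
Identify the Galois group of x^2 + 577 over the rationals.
Gal(K/Q) = Z/2Z (cyclic of order 2)

x^2 + 577 is irreducible over Q since -577 is not a rational square. The splitting field Q(sqrt(-577)) has degree 2 over Q, and its unique nontrivial automorphism is sqrt(-577) ↦ -sqrt(-577). Hence Gal(Q(sqrt(-577))/Q) = Z/2Z.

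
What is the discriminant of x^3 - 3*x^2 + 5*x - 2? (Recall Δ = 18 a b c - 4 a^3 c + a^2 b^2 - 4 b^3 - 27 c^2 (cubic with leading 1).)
Δ = -59

For x^3 + a x^2 + b x + c the discriminant is Δ = 18 a b c - 4 a^3 c + a^2 b^2 - 4 b^3 - 27 c^2.
Plug a = -3, b = 5, c = -2:
  18*(-3)*(5)*(-2) - 4*(-3)^3*(-2) + (-3)^2*(5)^2 - 4*(5)^3 - 27*(-2)^2
  = 540 + (-216) + 225 + (-500) + (-108)
  = -59.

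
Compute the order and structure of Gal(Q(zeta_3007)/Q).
|Gal(Q(zeta_3007)/Q)| = phi(3007) = 2880; group ≅ (Z/3007Z)^* ≅ Z/30Z × Z/96Z

The n-th cyclotomic polynomial Φ_3007(x) is the minimal polynomial of zeta_3007 over Q and has degree phi(3007) = 2880. So Q(zeta_3007) is a degree-2880 Galois extension with Galois group (Z/3007Z)^*. By CRT, (Z/3007Z)^* ≅ (Z/31Z)^* × (Z/97Z)^*. Each prime-power unit group is (Z/31Z)^* ≅ Z/30Z; (Z/97Z)^* ≅ Z/96Z. Hence Gal(Q(zeta_3007)/Q) ≅ Z/30Z × Z/96Z.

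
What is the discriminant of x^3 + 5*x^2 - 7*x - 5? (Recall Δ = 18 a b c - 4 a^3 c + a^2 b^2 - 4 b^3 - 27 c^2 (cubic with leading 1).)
Δ = 7572

For x^3 + a x^2 + b x + c the discriminant is Δ = 18 a b c - 4 a^3 c + a^2 b^2 - 4 b^3 - 27 c^2.
Plug a = 5, b = -7, c = -5:
  18*(5)*(-7)*(-5) - 4*(5)^3*(-5) + (5)^2*(-7)^2 - 4*(-7)^3 - 27*(-5)^2
  = 3150 + (2500) + 1225 + (1372) + (-675)
  = 7572.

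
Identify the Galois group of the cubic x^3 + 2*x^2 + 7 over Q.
Gal(K/Q) = S_3 (symmetric group of order 6)

Compute the discriminant of x^3 + (2)*x^2 + (0)*x + (7): Δ = -1547. Since Δ is not a rational square, the Galois group is not contained in A_3; it must be the full S_3 (irreducibility of the cubic rules out anything smaller).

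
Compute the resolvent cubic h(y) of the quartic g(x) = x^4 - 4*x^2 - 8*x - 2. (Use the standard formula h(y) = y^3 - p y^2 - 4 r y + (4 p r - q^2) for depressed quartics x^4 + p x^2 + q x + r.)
h(y) = y^3 + 4*y^2 + 8*y - 32

Identify coefficients: p = -4, q = -8, r = -2.
Plug into h(y) = y^3 - p y^2 - 4 r y + (4 p r - q^2):
  h(y) = y^3 - (-4) y^2 - 4*(-2) y + (4*(-4)*(-2) - (-8)^2)
       = y^3 + (4) y^2 + (8) y + (-32).
Simplifying: h(y) = y^3 + 4*y^2 + 8*y - 32.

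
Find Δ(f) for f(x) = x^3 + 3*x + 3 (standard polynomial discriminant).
Δ = -351

For x^3 + a x^2 + b x + c the discriminant is Δ = 18 a b c - 4 a^3 c + a^2 b^2 - 4 b^3 - 27 c^2.
Plug a = 0, b = 3, c = 3:
  18*(0)*(3)*(3) - 4*(0)^3*(3) + (0)^2*(3)^2 - 4*(3)^3 - 27*(3)^2
  = 0 + (0) + 0 + (-108) + (-243)
  = -351.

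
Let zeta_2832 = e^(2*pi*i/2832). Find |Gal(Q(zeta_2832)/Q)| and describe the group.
|Gal(Q(zeta_2832)/Q)| = phi(2832) = 928; group ≅ (Z/2832Z)^* ≅ Z/2Z × Z/2Z × Z/4Z × Z/58Z

The n-th cyclotomic polynomial Φ_2832(x) is the minimal polynomial of zeta_2832 over Q and has degree phi(2832) = 928. So Q(zeta_2832) is a degree-928 Galois extension with Galois group (Z/2832Z)^*. By CRT, (Z/2832Z)^* ≅ (Z/16Z)^* × (Z/3Z)^* × (Z/59Z)^*. Each prime-power unit group is (Z/16Z)^* ≅ Z/2Z × Z/4Z; (Z/3Z)^* ≅ Z/2Z; (Z/59Z)^* ≅ Z/58Z. Hence Gal(Q(zeta_2832)/Q) ≅ Z/2Z × Z/2Z × Z/4Z × Z/58Z.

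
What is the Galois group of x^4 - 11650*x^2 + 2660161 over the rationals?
Gal(K/Q) = Z/2Z (cyclic of order 2)

f factors as (x^2 - 233)(x^2 - 11417), so the splitting field is K = Q(sqrt(233), sqrt(11417)). The squarefree part of 233 is 233 and the squarefree part of 11417 is also 233, so sqrt(233) and sqrt(11417) are both rational multiples of sqrt(233). Hence Q(sqrt(233)) = Q(sqrt(11417)) = Q(sqrt(233)), and the splitting field collapses to a single degree-2 extension with Galois group Z/2Z.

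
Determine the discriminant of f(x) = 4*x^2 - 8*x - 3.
Δ = 112

For a quadratic a x^2 + b x + c the discriminant is Δ = b^2 - 4ac = (-8)^2 - 4*(4)*(-3) = 64 - (-48) = 112.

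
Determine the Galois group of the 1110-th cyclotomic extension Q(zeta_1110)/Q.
|Gal(Q(zeta_1110)/Q)| = phi(1110) = 288; group ≅ (Z/1110Z)^* ≅ Z/2Z × Z/4Z × Z/36Z

The n-th cyclotomic polynomial Φ_1110(x) is the minimal polynomial of zeta_1110 over Q and has degree phi(1110) = 288. So Q(zeta_1110) is a degree-288 Galois extension with Galois group (Z/1110Z)^*. By CRT, (Z/1110Z)^* ≅ (Z/2Z)^* × (Z/3Z)^* × (Z/5Z)^* × (Z/37Z)^*. Each prime-power unit group is (Z/2Z)^* ≅ trivial group (order 1); (Z/3Z)^* ≅ Z/2Z; (Z/5Z)^* ≅ Z/4Z; (Z/37Z)^* ≅ Z/36Z. Hence Gal(Q(zeta_1110)/Q) ≅ Z/2Z × Z/4Z × Z/36Z.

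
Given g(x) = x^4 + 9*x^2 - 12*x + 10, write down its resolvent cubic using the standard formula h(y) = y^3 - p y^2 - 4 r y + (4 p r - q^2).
h(y) = y^3 - 9*y^2 - 40*y + 216

Identify coefficients: p = 9, q = -12, r = 10.
Plug into h(y) = y^3 - p y^2 - 4 r y + (4 p r - q^2):
  h(y) = y^3 - (9) y^2 - 4*(10) y + (4*(9)*(10) - (-12)^2)
       = y^3 + (-9) y^2 + (-40) y + (216).
Simplifying: h(y) = y^3 - 9*y^2 - 40*y + 216.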